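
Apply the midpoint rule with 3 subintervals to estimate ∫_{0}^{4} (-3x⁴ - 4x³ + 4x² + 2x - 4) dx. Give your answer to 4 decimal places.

h = (4 − 0)/3 = 1.333333.
Midpoints m₁,…,m₃ = 0.666667, 2, 3.333333.
f(m₁)=-2.666667, f(m₂)=-64, f(m₃)=-471.407407.
h·[f(m₁) + f(m₂) + f(m₃)] = 1.333333·(-538.074074) = -717.4321.

-717.4321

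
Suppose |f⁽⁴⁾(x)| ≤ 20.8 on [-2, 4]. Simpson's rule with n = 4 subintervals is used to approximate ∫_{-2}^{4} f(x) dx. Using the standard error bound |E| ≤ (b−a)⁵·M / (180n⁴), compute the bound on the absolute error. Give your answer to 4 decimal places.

|E| ≤ (6)⁵·20.8 / (180·4⁴) = 161740.8/46080 = 3.5100.

3.5100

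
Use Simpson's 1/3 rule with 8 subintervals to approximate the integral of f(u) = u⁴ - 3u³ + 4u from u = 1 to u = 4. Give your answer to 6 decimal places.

43.357910

h = (4 − 1)/8 = 0.375.
Nodes u₀,…,u₈ = 1, 1.375, 1.75, 2.125, 2.5, 2.875, 3.25, 3.625, 4.
f(u) = u⁴ - 3u³ + 4u: f₀=2, f₁=1.275634765625, f₂=0.30078125, f₃=0.103759765625, f₄=2.1875, f₅=8.529541015625, f₆=21.58203125, f₇=44.271728515625, f₈=80.
(h/3)·[f₀ + 4f₁ + 2f₂ + 4f₃ + 2f₄ + 4f₅ + 2f₆ + 4f₇ + f₈] = 0.125·(346.86328125) = 43.357910.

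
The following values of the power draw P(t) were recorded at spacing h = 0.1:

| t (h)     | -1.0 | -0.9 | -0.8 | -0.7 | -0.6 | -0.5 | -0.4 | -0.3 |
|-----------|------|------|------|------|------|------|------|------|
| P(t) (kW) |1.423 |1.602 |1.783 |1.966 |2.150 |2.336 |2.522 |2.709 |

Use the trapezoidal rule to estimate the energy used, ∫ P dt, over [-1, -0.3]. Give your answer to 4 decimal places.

1.4425

h = 0.1, n = 7.
(h/2)·[y₀ + 2y₁ + 2y₂ + 2y₃ + 2y₄ + 2y₅ + 2y₆ + y₇] = 0.05·(28.850) = 1.4425.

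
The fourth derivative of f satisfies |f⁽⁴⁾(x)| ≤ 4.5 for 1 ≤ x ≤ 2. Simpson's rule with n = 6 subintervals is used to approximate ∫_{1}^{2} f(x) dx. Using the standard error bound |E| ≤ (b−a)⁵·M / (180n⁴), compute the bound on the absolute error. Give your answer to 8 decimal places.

0.00001929

|E| ≤ (1)⁵·4.5 / (180·6⁴) = 4.5/233280 = 0.00001929.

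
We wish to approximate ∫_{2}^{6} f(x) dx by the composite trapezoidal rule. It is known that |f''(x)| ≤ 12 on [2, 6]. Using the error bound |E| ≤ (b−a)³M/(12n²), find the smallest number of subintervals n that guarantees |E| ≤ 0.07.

Need 768/(12n²) ≤ 0.07.
n² ≥ 768/(12·0.07) = 914.286 ⇒ n ≥ 30.2372, so the smallest n is 31.

31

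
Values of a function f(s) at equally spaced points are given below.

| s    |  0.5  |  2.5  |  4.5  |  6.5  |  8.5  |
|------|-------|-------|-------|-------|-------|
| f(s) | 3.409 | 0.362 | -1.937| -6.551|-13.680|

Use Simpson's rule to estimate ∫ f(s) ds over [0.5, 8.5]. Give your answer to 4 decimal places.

h = 2, n = 4.
(h/3)·[y₀ + 4y₁ + 2y₂ + 4y₃ + y₄] = 0.666667·(-38.901) = -25.9340.

-25.9340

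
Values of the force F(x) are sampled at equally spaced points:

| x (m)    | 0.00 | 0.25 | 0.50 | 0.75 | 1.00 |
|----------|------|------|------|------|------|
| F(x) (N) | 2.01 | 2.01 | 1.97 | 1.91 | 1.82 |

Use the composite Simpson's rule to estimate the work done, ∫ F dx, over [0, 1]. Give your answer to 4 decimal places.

1.9542

h = 0.25, n = 4.
(h/3)·[y₀ + 4y₁ + 2y₂ + 4y₃ + y₄] = 0.083333·(23.45) = 1.9542.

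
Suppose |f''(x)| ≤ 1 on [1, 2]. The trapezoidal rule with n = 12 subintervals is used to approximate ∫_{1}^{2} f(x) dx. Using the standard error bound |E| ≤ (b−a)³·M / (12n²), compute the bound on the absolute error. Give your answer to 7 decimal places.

0.0005787

|E| ≤ (1)³·1 / (12·12²) = 1/1728 = 0.0005787.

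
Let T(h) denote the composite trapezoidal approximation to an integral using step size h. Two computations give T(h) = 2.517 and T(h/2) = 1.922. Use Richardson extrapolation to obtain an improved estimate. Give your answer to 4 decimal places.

R = (4·T(h/2) − T(h)) / 3 = (4·1.922 − 2.517)/3 = (5.171)/3 = 1.7237.

1.7237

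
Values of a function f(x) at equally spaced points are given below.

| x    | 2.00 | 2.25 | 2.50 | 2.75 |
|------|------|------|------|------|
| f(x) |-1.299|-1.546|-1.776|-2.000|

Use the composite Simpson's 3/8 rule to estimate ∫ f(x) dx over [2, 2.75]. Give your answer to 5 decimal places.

h = 0.25, n = 3.
(3h/8)·[y₀ + 3y₁ + 3y₂ + y₃] = 0.09375·(-13.265) = -1.24359.

-1.24359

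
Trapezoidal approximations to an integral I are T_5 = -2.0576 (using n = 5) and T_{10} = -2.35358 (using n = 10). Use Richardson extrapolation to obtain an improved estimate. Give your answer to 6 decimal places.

-2.452240

R = (4·T_{10} − T_5) / 3 = (4·(-2.35358) − (-2.0576))/3 = (-7.35672)/3 = -2.452240.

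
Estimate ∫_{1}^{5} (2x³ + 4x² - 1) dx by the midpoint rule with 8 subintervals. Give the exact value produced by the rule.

h = (5 − 1)/8 = 0.5.
Midpoints m₁,…,m₈ = 1.25, 1.75, 2.25, 2.75, 3.25, 3.75, 4.25, 4.75.
f(m₁)=9.15625, f(m₂)=21.96875, f(m₃)=42.03125, f(m₄)=70.84375, f(m₅)=109.90625, f(m₆)=160.71875, f(m₇)=224.78125, f(m₈)=303.59375.
h·[f(m₁) + f(m₂) + f(m₃) + f(m₄) + f(m₅) + f(m₆) + f(m₇) + f(m₈)] = 0.5·(943) = 471.5.

471.5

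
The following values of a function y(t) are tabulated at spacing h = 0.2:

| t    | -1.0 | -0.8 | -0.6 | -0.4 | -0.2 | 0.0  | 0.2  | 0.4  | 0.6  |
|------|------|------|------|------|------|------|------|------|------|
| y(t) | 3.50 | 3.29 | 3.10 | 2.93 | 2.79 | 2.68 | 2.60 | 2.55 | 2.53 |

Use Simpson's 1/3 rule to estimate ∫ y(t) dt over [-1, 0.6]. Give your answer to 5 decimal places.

4.58733

h = 0.2, n = 8.
(h/3)·[y₀ + 4y₁ + 2y₂ + 4y₃ + 2y₄ + 4y₅ + 2y₆ + 4y₇ + y₈] = 0.066667·(68.81) = 4.58733.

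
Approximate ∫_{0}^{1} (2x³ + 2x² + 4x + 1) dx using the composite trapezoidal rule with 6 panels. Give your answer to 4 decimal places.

4.1898

h = (1 − 0)/6 = 0.166667.
Nodes x₀,…,x₆ = 0, 0.166667, 0.333333, 0.5, 0.666667, 0.833333, 1.
f(x) = 2x³ + 2x² + 4x + 1: f₀=1, f₁=1.731481, f₂=2.629630, f₃=3.75, f₄=5.148148, f₅=6.879630, f₆=9.
(h/2)·[f₀ + 2f₁ + 2f₂ + 2f₃ + 2f₄ + 2f₅ + f₆] = 0.083333·(50.277778) = 4.1898.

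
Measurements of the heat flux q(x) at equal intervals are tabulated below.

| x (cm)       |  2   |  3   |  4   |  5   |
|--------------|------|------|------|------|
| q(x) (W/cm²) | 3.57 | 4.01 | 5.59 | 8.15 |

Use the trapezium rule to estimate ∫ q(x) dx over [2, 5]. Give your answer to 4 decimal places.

h = 1, n = 3.
(h/2)·[y₀ + 2y₁ + 2y₂ + y₃] = 0.5·(30.92) = 15.4600.

15.4600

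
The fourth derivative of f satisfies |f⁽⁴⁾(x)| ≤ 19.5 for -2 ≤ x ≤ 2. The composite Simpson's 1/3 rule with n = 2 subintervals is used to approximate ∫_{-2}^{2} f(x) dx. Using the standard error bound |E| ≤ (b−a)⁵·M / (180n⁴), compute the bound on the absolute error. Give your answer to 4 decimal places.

|E| ≤ (4)⁵·19.5 / (180·2⁴) = 19968/2880 = 6.9333.

6.9333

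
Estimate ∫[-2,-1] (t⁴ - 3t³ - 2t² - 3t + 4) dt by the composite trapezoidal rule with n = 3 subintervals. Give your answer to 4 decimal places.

h = (-1 − (-2))/3 = 0.333333.
Nodes t₀,…,t₃ = -2, -1.666667, -1.333333, -1.
f(t) = t⁴ - 3t³ - 2t² - 3t + 4: f₀=42, f₁=25.049383, f₂=14.716049, f₃=9.
(h/2)·[f₀ + 2f₁ + 2f₂ + f₃] = 0.166667·(130.530864) = 21.7551.

21.7551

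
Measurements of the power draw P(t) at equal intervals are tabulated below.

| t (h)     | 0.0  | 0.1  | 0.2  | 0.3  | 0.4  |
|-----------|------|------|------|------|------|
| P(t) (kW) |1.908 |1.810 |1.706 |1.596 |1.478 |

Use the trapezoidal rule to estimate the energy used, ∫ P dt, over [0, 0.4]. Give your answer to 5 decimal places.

0.68050

h = 0.1, n = 4.
(h/2)·[y₀ + 2y₁ + 2y₂ + 2y₃ + y₄] = 0.05·(13.610) = 0.68050.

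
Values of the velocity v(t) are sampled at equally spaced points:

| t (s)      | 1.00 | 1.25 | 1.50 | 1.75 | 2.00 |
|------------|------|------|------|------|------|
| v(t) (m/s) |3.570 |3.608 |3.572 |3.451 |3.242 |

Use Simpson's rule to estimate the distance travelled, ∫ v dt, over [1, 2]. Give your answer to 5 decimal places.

3.51600

h = 0.25, n = 4.
(h/3)·[y₀ + 4y₁ + 2y₂ + 4y₃ + y₄] = 0.083333·(42.192) = 3.51600.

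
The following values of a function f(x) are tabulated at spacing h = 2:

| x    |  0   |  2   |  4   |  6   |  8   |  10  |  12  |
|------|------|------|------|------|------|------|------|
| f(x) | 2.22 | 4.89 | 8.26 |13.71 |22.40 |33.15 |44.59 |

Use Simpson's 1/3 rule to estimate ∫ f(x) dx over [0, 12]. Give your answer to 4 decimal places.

210.0867

h = 2, n = 6.
(h/3)·[y₀ + 4y₁ + 2y₂ + 4y₃ + 2y₄ + 4y₅ + y₆] = 0.666667·(315.13) = 210.0867.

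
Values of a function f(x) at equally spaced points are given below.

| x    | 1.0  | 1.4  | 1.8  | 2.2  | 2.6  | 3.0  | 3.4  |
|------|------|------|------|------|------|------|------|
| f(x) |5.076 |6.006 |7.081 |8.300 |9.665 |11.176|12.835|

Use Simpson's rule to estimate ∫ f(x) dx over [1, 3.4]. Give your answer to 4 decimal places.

h = 0.4, n = 6.
(h/3)·[y₀ + 4y₁ + 2y₂ + 4y₃ + 2y₄ + 4y₅ + y₆] = 0.133333·(153.331) = 20.4441.

20.4441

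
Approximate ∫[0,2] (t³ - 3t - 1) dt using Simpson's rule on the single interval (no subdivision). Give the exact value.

S = (b−a)/6 · [f(0) + 4f(1) + f(2)] = 0.333333·[(-1) + 4·(-3) + 1] = -4.

-4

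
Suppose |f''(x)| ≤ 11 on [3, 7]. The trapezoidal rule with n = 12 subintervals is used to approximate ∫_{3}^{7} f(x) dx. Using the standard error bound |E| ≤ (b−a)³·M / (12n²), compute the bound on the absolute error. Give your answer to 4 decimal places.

0.4074

|E| ≤ (4)³·11 / (12·12²) = 704/1728 = 0.4074.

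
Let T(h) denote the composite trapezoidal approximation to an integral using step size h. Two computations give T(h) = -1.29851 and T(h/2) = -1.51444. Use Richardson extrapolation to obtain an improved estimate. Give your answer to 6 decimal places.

R = (4·T(h/2) − T(h)) / 3 = (4·(-1.51444) − (-1.29851))/3 = (-4.75925)/3 = -1.586417.

-1.586417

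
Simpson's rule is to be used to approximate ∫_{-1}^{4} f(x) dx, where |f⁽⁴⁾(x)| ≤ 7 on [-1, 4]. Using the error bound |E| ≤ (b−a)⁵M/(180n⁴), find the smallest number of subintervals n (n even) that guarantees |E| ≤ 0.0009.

20

Need 21875/(180n⁴) ≤ 0.0009.
n⁴ ≥ 21875/(180·0.0009) = 135031 ⇒ n ≥ 19.1694, so the smallest even n is 20. (n must be even for Simpson's rule.)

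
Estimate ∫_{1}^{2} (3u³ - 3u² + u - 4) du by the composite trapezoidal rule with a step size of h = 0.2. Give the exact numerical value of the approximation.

1.82

h = (2 − 1)/5 = 0.2.
Nodes u₀,…,u₅ = 1, 1.2, 1.4, 1.6, 1.8, 2.
f(u) = 3u³ - 3u² + u - 4: f₀=-3, f₁=-1.936, f₂=-0.248, f₃=2.208, f₄=5.576, f₅=10.
(h/2)·[f₀ + 2f₁ + 2f₂ + 2f₃ + 2f₄ + f₅] = 0.1·(18.2) = 1.82.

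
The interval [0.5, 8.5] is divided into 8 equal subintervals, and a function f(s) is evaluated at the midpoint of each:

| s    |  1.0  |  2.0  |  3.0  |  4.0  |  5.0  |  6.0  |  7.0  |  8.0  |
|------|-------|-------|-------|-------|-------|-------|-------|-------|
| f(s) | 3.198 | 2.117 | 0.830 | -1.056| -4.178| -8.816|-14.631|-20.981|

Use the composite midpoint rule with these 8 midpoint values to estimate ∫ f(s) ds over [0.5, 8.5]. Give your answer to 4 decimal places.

h = 1, n = 8.
h·[y(m₁) + y(m₂) + y(m₃) + y(m₄) + y(m₅) + y(m₆) + y(m₇) + y(m₈)] = 1·(-43.517) = -43.5170.

-43.5170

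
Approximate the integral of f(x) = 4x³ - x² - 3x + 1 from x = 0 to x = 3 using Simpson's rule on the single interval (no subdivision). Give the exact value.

S = (b−a)/6 · [f(0) + 4f(1.5) + f(3)] = 0.5·[1 + 4·7.75 + 91] = 61.5.

61.5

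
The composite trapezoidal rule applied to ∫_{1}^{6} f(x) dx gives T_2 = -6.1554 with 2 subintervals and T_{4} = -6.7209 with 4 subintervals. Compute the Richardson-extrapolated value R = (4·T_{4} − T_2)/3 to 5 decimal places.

-6.90940

R = (4·T_{4} − T_2) / 3 = (4·(-6.7209) − (-6.1554))/3 = (-20.7282)/3 = -6.90940.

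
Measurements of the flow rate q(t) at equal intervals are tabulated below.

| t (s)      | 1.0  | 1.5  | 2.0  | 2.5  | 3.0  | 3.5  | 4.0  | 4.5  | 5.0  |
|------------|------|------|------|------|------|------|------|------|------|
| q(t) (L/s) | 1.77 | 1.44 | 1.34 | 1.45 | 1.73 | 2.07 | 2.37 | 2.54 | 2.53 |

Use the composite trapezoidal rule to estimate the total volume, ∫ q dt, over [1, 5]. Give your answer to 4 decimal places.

7.5450

h = 0.5, n = 8.
(h/2)·[y₀ + 2y₁ + 2y₂ + 2y₃ + 2y₄ + 2y₅ + 2y₆ + 2y₇ + y₈] = 0.25·(30.18) = 7.5450.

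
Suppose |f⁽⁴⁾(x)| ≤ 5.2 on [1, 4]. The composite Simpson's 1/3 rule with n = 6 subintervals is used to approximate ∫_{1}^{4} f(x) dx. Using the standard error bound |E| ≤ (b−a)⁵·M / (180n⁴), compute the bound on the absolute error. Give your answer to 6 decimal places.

0.005417

|E| ≤ (3)⁵·5.2 / (180·6⁴) = 1263.6/233280 = 0.005417.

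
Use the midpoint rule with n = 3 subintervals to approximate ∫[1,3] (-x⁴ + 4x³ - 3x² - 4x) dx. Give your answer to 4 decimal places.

-10.0412

h = (3 − 1)/3 = 0.666667.
Midpoints m₁,…,m₃ = 1.333333, 2, 2.666667.
f(m₁)=-4.345679, f(m₂)=-4, f(m₃)=-6.716049.
h·[f(m₁) + f(m₂) + f(m₃)] = 0.666667·(-15.061728) = -10.0412.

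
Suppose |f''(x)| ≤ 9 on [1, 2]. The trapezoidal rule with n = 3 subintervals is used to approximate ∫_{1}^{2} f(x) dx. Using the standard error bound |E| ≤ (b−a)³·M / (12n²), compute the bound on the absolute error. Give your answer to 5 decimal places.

0.08333

|E| ≤ (1)³·9 / (12·3²) = 9/108 = 0.08333.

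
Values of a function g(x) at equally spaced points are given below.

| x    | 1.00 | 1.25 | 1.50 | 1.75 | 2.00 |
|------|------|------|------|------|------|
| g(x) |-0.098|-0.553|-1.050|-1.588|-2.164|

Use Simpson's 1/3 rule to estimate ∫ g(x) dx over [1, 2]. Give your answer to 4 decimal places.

h = 0.25, n = 4.
(h/3)·[y₀ + 4y₁ + 2y₂ + 4y₃ + y₄] = 0.083333·(-12.926) = -1.0772.

-1.0772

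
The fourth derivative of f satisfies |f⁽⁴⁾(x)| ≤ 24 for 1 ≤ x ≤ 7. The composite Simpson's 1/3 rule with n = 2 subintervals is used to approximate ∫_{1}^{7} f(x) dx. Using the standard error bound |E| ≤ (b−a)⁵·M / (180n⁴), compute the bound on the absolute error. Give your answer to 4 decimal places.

|E| ≤ (6)⁵·24 / (180·2⁴) = 186624/2880 = 64.8000.

64.8000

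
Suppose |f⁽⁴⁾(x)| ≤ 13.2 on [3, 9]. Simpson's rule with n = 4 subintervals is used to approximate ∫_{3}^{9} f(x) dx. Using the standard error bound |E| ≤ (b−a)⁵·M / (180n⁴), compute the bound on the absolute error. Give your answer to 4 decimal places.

|E| ≤ (6)⁵·13.2 / (180·4⁴) = 102643.2/46080 = 2.2275.

2.2275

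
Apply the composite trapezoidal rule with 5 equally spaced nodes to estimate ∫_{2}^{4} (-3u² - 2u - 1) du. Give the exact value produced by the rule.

-70.25

h = (4 − 2)/4 = 0.5.
Nodes u₀,…,u₄ = 2, 2.5, 3, 3.5, 4.
f(u) = -3u² - 2u - 1: f₀=-17, f₁=-24.75, f₂=-34, f₃=-44.75, f₄=-57.
(h/2)·[f₀ + 2f₁ + 2f₂ + 2f₃ + f₄] = 0.25·(-281) = -70.25.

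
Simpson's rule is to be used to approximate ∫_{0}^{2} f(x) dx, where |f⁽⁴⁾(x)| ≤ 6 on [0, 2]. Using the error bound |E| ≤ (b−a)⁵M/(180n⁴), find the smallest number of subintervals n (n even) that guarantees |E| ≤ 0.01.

Need 192/(180n⁴) ≤ 0.01.
n⁴ ≥ 192/(180·0.01) = 106.667 ⇒ n ≥ 3.2137, so the smallest even n is 4. (n must be even for Simpson's rule.)

4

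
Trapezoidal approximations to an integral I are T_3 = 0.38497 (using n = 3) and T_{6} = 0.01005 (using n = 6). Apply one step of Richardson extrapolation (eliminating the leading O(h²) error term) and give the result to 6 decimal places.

R = (4·T_{6} − T_3) / 3 = (4·0.01005 − 0.38497)/3 = (-0.34477)/3 = -0.114923.

-0.114923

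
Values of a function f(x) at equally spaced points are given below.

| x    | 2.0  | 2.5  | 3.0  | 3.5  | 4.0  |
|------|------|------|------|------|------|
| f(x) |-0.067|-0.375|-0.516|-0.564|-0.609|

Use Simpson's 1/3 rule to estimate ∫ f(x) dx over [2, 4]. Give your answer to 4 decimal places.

-0.9107

h = 0.5, n = 4.
(h/3)·[y₀ + 4y₁ + 2y₂ + 4y₃ + y₄] = 0.166667·(-5.464) = -0.9107.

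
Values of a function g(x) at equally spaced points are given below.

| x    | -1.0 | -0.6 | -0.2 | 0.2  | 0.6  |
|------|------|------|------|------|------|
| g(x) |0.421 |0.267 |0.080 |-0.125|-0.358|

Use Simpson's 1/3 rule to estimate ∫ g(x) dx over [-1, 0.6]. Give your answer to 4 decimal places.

h = 0.4, n = 4.
(h/3)·[y₀ + 4y₁ + 2y₂ + 4y₃ + y₄] = 0.133333·(0.791) = 0.1055.

0.1055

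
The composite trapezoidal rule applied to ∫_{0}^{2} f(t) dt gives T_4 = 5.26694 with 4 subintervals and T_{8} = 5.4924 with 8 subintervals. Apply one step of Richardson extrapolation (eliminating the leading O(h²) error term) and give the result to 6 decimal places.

5.567553

R = (4·T_{8} − T_4) / 3 = (4·5.4924 − 5.26694)/3 = (16.70266)/3 = 5.567553.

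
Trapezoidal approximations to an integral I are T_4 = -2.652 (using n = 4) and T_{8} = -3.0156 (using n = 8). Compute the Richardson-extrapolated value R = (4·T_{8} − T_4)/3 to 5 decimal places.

-3.13680

R = (4·T_{8} − T_4) / 3 = (4·(-3.0156) − (-2.652))/3 = (-9.4104)/3 = -3.13680.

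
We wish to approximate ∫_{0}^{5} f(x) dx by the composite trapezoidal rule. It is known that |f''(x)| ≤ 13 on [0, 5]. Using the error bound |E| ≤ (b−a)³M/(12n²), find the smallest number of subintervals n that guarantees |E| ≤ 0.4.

19

Need 1625/(12n²) ≤ 0.4.
n² ≥ 1625/(12·0.4) = 338.542 ⇒ n ≥ 18.3995, so the smallest n is 19.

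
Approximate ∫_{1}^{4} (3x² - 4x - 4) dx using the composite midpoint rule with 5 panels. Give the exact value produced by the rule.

h = (4 − 1)/5 = 0.6.
Midpoints m₁,…,m₅ = 1.3, 1.9, 2.5, 3.1, 3.7.
f(m₁)=-4.13, f(m₂)=-0.77, f(m₃)=4.75, f(m₄)=12.43, f(m₅)=22.27.
h·[f(m₁) + f(m₂) + f(m₃) + f(m₄) + f(m₅)] = 0.6·(34.55) = 20.73.

20.73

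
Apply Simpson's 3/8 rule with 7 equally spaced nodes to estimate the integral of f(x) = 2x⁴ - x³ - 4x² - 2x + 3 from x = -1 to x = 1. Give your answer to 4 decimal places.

h = (1 − (-1))/6 = 0.333333.
Nodes x₀,…,x₆ = -1, -0.666667, -0.333333, 0, 0.333333, 0.666667, 1.
f(x) = 2x⁴ - x³ - 4x² - 2x + 3: f₀=4, f₁=3.246914, f₂=3.283951, f₃=3, f₄=1.876543, f₅=-0.012346, f₆=-2.
(3h/8)·[f₀ + 3f₁ + 3f₂ + 2f₃ + 3f₄ + 3f₅ + f₆] = 0.125·(33.185185) = 4.1481.

4.1481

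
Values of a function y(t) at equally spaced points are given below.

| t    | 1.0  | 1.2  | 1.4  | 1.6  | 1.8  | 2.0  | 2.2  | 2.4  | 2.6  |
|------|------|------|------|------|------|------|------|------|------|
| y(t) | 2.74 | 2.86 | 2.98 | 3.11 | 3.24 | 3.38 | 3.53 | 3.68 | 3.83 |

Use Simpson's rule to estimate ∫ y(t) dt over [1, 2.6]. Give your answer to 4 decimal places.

5.2127

h = 0.2, n = 8.
(h/3)·[y₀ + 4y₁ + 2y₂ + 4y₃ + 2y₄ + 4y₅ + 2y₆ + 4y₇ + y₈] = 0.066667·(78.19) = 5.2127.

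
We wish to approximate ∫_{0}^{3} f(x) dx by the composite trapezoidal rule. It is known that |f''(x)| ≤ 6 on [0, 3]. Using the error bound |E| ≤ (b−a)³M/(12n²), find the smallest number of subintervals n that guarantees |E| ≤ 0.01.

Need 162/(12n²) ≤ 0.01.
n² ≥ 162/(12·0.01) = 1350 ⇒ n ≥ 36.7423, so the smallest n is 37.

37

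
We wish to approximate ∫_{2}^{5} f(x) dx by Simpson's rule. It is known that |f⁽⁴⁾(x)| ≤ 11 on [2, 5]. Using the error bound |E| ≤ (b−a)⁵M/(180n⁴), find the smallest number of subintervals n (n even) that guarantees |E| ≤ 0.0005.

Need 2673/(180n⁴) ≤ 0.0005.
n⁴ ≥ 2673/(180·0.0005) = 29700 ⇒ n ≥ 13.1277, so the smallest even n is 14. (n must be even for Simpson's rule.)

14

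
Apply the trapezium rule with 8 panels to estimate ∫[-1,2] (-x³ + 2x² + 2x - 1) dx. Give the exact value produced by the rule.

h = (2 − (-1))/8 = 0.375.
Nodes x₀,…,x₈ = -1, -0.625, -0.25, 0.125, 0.5, 0.875, 1.25, 1.625, 2.
f(x) = -x³ + 2x² + 2x - 1: f₀=0, f₁=-1.224609375, f₂=-1.359375, f₃=-0.720703125, f₄=0.375, f₅=1.611328125, f₆=2.671875, f₇=3.240234375, f₈=3.
(h/2)·[f₀ + 2f₁ + 2f₂ + 2f₃ + 2f₄ + 2f₅ + 2f₆ + 2f₇ + f₈] = 0.1875·(12.1875) = 2.28515625.

2.28515625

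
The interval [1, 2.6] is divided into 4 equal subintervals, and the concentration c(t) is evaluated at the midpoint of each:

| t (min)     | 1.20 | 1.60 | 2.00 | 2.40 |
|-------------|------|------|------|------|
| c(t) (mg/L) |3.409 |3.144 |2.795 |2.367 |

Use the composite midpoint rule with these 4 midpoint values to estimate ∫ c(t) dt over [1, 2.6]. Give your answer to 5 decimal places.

h = 0.4, n = 4.
h·[y(m₁) + y(m₂) + y(m₃) + y(m₄)] = 0.4·(11.715) = 4.68600.

4.68600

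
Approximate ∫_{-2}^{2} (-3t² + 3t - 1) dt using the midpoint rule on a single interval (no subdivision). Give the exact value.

M = (b−a)·f(0) = 4·(-1) = -4.

-4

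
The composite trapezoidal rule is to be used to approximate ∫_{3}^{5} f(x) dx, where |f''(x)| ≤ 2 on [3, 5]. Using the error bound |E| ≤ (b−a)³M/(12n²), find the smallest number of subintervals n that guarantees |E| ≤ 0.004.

19

Need 16/(12n²) ≤ 0.004.
n² ≥ 16/(12·0.004) = 333.333 ⇒ n ≥ 18.2574, so the smallest n is 19.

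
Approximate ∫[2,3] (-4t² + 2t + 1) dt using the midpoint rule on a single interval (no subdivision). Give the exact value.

M = (b−a)·f(2.5) = 1·(-19) = -19.

-19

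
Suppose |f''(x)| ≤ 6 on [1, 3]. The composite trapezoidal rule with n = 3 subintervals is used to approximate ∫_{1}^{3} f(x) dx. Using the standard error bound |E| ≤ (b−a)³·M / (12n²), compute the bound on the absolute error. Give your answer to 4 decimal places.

|E| ≤ (2)³·6 / (12·3²) = 48/108 = 0.4444.

0.4444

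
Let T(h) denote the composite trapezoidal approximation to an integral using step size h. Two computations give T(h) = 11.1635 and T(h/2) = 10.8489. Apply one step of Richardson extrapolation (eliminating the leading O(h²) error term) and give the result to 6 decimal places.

10.744033

R = (4·T(h/2) − T(h)) / 3 = (4·10.8489 − 11.1635)/3 = (32.2321)/3 = 10.744033.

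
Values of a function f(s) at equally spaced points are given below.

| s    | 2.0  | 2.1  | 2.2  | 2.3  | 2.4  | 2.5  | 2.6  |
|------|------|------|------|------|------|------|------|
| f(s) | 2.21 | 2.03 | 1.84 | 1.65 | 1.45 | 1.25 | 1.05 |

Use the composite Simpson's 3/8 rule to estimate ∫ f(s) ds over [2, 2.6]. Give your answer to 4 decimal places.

0.9851

h = 0.1, n = 6.
(3h/8)·[y₀ + 3y₁ + 3y₂ + 2y₃ + 3y₄ + 3y₅ + y₆] = 0.0375·(26.27) = 0.9851.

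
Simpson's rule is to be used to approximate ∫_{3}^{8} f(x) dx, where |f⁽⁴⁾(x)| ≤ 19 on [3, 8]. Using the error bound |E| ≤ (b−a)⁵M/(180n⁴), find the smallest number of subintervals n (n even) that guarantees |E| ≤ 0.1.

Need 59375/(180n⁴) ≤ 0.1.
n⁴ ≥ 59375/(180·0.1) = 3298.61 ⇒ n ≥ 7.5785, so the smallest even n is 8. (n must be even for Simpson's rule.)

8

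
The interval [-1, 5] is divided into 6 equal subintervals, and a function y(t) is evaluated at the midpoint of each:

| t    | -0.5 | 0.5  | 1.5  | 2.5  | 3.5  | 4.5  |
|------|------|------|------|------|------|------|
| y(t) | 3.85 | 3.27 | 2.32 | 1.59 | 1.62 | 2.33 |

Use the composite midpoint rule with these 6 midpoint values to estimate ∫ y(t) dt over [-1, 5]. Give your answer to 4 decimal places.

h = 1, n = 6.
h·[y(m₁) + y(m₂) + y(m₃) + y(m₄) + y(m₅) + y(m₆)] = 1·(14.98) = 14.9800.

14.9800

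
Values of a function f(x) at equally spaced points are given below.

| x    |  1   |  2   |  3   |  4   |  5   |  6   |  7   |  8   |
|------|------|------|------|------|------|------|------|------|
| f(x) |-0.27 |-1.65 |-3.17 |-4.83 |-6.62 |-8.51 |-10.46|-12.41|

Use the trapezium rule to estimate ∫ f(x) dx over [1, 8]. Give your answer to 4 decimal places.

h = 1, n = 7.
(h/2)·[y₀ + 2y₁ + 2y₂ + 2y₃ + 2y₄ + 2y₅ + 2y₆ + y₇] = 0.5·(-83.16) = -41.5800.

-41.5800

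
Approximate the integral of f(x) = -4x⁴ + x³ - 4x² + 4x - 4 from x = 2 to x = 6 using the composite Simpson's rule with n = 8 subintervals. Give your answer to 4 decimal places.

h = (6 − 2)/8 = 0.5.
Nodes x₀,…,x₈ = 2, 2.5, 3, 3.5, 4, 4.5, 5, 5.5, 6.
f(x) = -4x⁴ + x³ - 4x² + 4x - 4: f₀=-68, f₁=-159.625, f₂=-325, f₃=-596.375, f₄=-1012, f₅=-1616.125, f₆=-2459, f₇=-3596.875, f₈=-5092.
(h/3)·[f₀ + 4f₁ + 2f₂ + 4f₃ + 2f₄ + 4f₅ + 2f₆ + 4f₇ + f₈] = 0.166667·(-36628) = -6104.6667.

-6104.6667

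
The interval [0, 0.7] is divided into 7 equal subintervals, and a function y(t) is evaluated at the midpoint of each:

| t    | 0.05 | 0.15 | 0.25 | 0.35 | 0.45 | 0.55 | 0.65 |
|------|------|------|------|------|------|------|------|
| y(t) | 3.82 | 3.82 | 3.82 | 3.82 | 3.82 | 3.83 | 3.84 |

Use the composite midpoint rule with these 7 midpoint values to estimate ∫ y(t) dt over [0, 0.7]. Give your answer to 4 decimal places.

2.6770

h = 0.1, n = 7.
h·[y(m₁) + y(m₂) + y(m₃) + y(m₄) + y(m₅) + y(m₆) + y(m₇)] = 0.1·(26.77) = 2.6770.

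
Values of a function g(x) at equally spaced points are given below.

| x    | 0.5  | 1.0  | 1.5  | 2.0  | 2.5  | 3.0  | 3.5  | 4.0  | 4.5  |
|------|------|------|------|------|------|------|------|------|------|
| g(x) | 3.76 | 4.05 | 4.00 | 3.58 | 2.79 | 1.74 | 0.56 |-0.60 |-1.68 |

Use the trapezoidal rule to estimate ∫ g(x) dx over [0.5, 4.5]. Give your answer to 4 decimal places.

8.5800

h = 0.5, n = 8.
(h/2)·[y₀ + 2y₁ + 2y₂ + 2y₃ + 2y₄ + 2y₅ + 2y₆ + 2y₇ + y₈] = 0.25·(34.32) = 8.5800.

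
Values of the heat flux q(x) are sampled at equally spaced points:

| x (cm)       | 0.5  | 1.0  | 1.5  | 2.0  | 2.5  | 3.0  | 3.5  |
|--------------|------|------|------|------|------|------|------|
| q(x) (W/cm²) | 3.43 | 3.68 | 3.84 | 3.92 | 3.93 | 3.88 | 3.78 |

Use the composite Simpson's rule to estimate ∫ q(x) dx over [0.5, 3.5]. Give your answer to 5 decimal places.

11.44500

h = 0.5, n = 6.
(h/3)·[y₀ + 4y₁ + 2y₂ + 4y₃ + 2y₄ + 4y₅ + y₆] = 0.166667·(68.67) = 11.44500.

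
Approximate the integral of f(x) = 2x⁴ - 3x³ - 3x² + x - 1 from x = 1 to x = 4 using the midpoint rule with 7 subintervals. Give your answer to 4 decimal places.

h = (4 − 1)/7 = 0.428571.
Midpoints m₁,…,m₇ = 1.214286, 1.642857, 2.071429, 2.5, 2.928571, 3.357143, 3.785714.
f(m₁)=-5.232299, f(m₂)=-6.187214, f(m₃)=-1.643170, f(m₄)=14, f(m₅)=47.961787, f(m₆)=109.081008, f(m₇)=207.815806.
h·[f(m₁) + f(m₂) + f(m₃) + f(m₄) + f(m₅) + f(m₆) + f(m₇)] = 0.428571·(365.795918) = 156.7697.

156.7697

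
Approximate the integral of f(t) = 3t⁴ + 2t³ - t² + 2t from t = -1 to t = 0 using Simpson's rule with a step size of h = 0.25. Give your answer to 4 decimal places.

h = (0 − (-1))/4 = 0.25.
Nodes t₀,…,t₄ = -1, -0.75, -0.5, -0.25, 0.
f(t) = 3t⁴ + 2t³ - t² + 2t: f₀=-2, f₁=-1.95703125, f₂=-1.3125, f₃=-0.58203125, f₄=0.
(h/3)·[f₀ + 4f₁ + 2f₂ + 4f₃ + f₄] = 0.083333·(-14.78125) = -1.2318.

-1.2318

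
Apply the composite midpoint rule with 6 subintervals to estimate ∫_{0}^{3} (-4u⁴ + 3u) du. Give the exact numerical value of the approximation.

h = (3 − 0)/6 = 0.5.
Midpoints m₁,…,m₆ = 0.25, 0.75, 1.25, 1.75, 2.25, 2.75.
f(m₁)=0.734375, f(m₂)=0.984375, f(m₃)=-6.015625, f(m₄)=-32.265625, f(m₅)=-95.765625, f(m₆)=-220.515625.
h·[f(m₁) + f(m₂) + f(m₃) + f(m₄) + f(m₅) + f(m₆)] = 0.5·(-352.84375) = -176.421875.

-176.421875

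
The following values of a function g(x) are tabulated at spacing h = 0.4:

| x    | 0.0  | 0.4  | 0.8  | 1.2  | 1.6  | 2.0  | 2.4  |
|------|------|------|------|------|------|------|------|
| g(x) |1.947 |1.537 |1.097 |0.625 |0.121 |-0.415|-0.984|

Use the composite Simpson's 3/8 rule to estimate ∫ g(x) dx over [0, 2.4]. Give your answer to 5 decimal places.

h = 0.4, n = 6.
(3h/8)·[y₀ + 3y₁ + 3y₂ + 2y₃ + 3y₄ + 3y₅ + y₆] = 0.15·(9.233) = 1.38495.

1.38495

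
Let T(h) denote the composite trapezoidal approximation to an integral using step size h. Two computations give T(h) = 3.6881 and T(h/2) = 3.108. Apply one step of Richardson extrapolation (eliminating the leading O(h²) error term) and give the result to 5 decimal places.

2.91463

R = (4·T(h/2) − T(h)) / 3 = (4·3.108 − 3.6881)/3 = (8.7439)/3 = 2.91463.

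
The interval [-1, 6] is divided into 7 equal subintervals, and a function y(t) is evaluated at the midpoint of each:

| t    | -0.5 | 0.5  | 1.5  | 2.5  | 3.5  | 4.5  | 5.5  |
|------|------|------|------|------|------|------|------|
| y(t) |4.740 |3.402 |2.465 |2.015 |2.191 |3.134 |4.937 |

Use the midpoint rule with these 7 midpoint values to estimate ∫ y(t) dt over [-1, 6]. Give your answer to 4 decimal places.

h = 1, n = 7.
h·[y(m₁) + y(m₂) + y(m₃) + y(m₄) + y(m₅) + y(m₆) + y(m₇)] = 1·(22.884) = 22.8840.

22.8840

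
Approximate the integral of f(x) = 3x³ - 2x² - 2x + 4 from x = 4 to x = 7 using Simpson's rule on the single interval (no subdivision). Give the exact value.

1401.75

S = (b−a)/6 · [f(4) + 4f(5.5) + f(7)] = 0.5·[156 + 4·431.625 + 921] = 1401.75.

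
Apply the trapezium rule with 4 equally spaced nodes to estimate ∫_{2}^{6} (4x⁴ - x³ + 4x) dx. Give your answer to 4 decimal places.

6416.3292

h = (6 − 2)/3 = 1.333333.
Nodes x₀,…,x₃ = 2, 3.333333, 4.666667, 6.
f(x) = 4x⁴ - x³ + 4x: f₀=64, f₁=470.123457, f₂=1814.123457, f₃=4992.
(h/2)·[f₀ + 2f₁ + 2f₂ + f₃] = 0.666667·(9624.493827) = 6416.3292.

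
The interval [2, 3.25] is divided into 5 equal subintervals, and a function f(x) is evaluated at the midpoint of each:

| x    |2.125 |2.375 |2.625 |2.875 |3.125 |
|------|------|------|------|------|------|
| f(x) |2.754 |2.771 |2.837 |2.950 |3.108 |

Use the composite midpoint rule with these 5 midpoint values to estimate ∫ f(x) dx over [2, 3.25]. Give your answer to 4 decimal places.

h = 0.25, n = 5.
h·[y(m₁) + y(m₂) + y(m₃) + y(m₄) + y(m₅)] = 0.25·(14.420) = 3.6050.

3.6050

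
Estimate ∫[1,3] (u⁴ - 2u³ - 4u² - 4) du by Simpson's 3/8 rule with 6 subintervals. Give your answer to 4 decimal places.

-34.2593

h = (3 − 1)/6 = 0.333333.
Nodes u₀,…,u₆ = 1, 1.333333, 1.666667, 2, 2.333333, 2.666667, 3.
f(u) = u⁴ - 2u³ - 4u² - 4: f₀=-9, f₁=-12.691358, f₂=-16.654321, f₃=-20, f₄=-21.543210, f₅=-19.802469, f₆=-13.
(3h/8)·[f₀ + 3f₁ + 3f₂ + 2f₃ + 3f₄ + 3f₅ + f₆] = 0.125·(-274.074074) = -34.2593.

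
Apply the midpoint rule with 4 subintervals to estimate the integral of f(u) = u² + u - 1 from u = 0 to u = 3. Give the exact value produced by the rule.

h = (3 − 0)/4 = 0.75.
Midpoints m₁,…,m₄ = 0.375, 1.125, 1.875, 2.625.
f(m₁)=-0.484375, f(m₂)=1.390625, f(m₃)=4.390625, f(m₄)=8.515625.
h·[f(m₁) + f(m₂) + f(m₃) + f(m₄)] = 0.75·(13.8125) = 10.359375.

10.359375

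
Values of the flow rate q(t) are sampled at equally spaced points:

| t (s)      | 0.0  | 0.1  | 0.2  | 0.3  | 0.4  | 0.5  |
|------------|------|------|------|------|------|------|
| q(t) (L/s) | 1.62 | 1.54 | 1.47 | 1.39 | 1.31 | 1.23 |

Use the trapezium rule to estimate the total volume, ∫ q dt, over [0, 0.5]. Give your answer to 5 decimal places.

h = 0.1, n = 5.
(h/2)·[y₀ + 2y₁ + 2y₂ + 2y₃ + 2y₄ + y₅] = 0.05·(14.27) = 0.71350.

0.71350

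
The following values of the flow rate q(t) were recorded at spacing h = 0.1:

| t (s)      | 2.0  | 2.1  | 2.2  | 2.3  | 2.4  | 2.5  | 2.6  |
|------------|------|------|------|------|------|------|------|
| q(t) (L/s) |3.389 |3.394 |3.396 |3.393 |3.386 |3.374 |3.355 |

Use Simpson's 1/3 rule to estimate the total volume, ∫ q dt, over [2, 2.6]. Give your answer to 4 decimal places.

2.0317

h = 0.1, n = 6.
(h/3)·[y₀ + 4y₁ + 2y₂ + 4y₃ + 2y₄ + 4y₅ + y₆] = 0.033333·(60.952) = 2.0317.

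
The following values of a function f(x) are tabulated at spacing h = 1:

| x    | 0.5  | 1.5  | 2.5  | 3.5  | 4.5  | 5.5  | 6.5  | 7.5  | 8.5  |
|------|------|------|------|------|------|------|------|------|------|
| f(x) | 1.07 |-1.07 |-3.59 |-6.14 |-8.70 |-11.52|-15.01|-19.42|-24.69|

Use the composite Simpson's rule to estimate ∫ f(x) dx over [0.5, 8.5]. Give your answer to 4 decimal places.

-76.9400

h = 1, n = 8.
(h/3)·[y₀ + 4y₁ + 2y₂ + 4y₃ + 2y₄ + 4y₅ + 2y₆ + 4y₇ + y₈] = 0.333333·(-230.82) = -76.9400.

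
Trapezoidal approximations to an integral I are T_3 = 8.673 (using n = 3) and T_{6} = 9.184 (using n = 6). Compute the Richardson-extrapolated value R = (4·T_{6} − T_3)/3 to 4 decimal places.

9.3543

R = (4·T_{6} − T_3) / 3 = (4·9.184 − 8.673)/3 = (28.063)/3 = 9.3543.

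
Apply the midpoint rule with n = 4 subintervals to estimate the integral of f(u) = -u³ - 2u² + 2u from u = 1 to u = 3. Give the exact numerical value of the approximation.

-29

h = (3 − 1)/4 = 0.5.
Midpoints m₁,…,m₄ = 1.25, 1.75, 2.25, 2.75.
f(m₁)=-2.578125, f(m₂)=-7.984375, f(m₃)=-17.015625, f(m₄)=-30.421875.
h·[f(m₁) + f(m₂) + f(m₃) + f(m₄)] = 0.5·(-58) = -29.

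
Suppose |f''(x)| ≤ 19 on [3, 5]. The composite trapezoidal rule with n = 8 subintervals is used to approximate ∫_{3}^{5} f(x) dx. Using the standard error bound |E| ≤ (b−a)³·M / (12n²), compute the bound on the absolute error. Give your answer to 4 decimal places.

0.1979

|E| ≤ (2)³·19 / (12·8²) = 152/768 = 0.1979.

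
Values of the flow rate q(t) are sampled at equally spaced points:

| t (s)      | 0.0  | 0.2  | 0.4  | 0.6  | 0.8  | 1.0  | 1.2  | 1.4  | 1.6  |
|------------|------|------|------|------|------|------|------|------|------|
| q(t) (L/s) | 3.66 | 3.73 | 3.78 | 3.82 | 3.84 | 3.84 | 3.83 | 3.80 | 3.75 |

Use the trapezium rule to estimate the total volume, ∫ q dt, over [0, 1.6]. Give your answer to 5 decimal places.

6.06900

h = 0.2, n = 8.
(h/2)·[y₀ + 2y₁ + 2y₂ + 2y₃ + 2y₄ + 2y₅ + 2y₆ + 2y₇ + y₈] = 0.1·(60.69) = 6.06900.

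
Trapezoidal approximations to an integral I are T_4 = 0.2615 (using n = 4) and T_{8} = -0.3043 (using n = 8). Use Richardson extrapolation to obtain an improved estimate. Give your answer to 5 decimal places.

R = (4·T_{8} − T_4) / 3 = (4·(-0.3043) − 0.2615)/3 = (-1.4787)/3 = -0.49290.

-0.49290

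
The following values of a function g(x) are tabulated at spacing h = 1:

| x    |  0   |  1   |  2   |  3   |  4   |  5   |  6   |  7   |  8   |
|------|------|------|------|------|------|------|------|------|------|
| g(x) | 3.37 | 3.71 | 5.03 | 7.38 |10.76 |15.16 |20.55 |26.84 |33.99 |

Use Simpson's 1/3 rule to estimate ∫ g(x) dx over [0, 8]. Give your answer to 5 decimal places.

h = 1, n = 8.
(h/3)·[y₀ + 4y₁ + 2y₂ + 4y₃ + 2y₄ + 4y₅ + 2y₆ + 4y₇ + y₈] = 0.333333·(322.40) = 107.46667.

107.46667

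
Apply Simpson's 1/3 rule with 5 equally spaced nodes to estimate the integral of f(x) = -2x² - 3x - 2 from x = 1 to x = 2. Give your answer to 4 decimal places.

-11.1667

h = (2 − 1)/4 = 0.25.
Nodes x₀,…,x₄ = 1, 1.25, 1.5, 1.75, 2.
f(x) = -2x² - 3x - 2: f₀=-7, f₁=-8.875, f₂=-11, f₃=-13.375, f₄=-16.
(h/3)·[f₀ + 4f₁ + 2f₂ + 4f₃ + f₄] = 0.083333·(-134) = -11.1667.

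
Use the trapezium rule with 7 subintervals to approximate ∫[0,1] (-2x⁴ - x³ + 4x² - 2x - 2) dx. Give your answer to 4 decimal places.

h = (1 − 0)/7 = 0.142857.
Nodes x₀,…,x₇ = 0, 0.142857, 0.285714, 0.428571, 0.571429, 0.714286, 0.857143, 1.
f(x) = -2x⁴ - x³ + 4x² - 2x - 2: f₀=-2, f₁=-2.207830, f₂=-2.281549, f₃=-2.268638, f₄=-2.236568, f₅=-2.272803, f₆=-2.484798, f₇=-3.
(h/2)·[f₀ + 2f₁ + 2f₂ + 2f₃ + 2f₄ + 2f₅ + 2f₆ + f₇] = 0.071429·(-32.504373) = -2.3217.

-2.3217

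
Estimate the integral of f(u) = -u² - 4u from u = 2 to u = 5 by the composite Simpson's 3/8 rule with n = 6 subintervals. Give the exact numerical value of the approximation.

h = (5 − 2)/6 = 0.5.
Nodes u₀,…,u₆ = 2, 2.5, 3, 3.5, 4, 4.5, 5.
f(u) = -u² - 4u: f₀=-12, f₁=-16.25, f₂=-21, f₃=-26.25, f₄=-32, f₅=-38.25, f₆=-45.
(3h/8)·[f₀ + 3f₁ + 3f₂ + 2f₃ + 3f₄ + 3f₅ + f₆] = 0.1875·(-432) = -81.

-81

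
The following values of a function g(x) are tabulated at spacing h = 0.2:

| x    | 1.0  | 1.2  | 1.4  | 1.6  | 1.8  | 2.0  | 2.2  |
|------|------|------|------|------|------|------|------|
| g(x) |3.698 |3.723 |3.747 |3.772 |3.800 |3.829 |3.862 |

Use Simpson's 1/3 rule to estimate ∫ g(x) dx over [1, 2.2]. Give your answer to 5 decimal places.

4.53000

h = 0.2, n = 6.
(h/3)·[y₀ + 4y₁ + 2y₂ + 4y₃ + 2y₄ + 4y₅ + y₆] = 0.066667·(67.950) = 4.53000.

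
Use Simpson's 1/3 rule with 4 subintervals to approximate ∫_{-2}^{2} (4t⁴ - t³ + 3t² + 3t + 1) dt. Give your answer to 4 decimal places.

73.3333

h = (2 − (-2))/4 = 1.
Nodes t₀,…,t₄ = -2, -1, 0, 1, 2.
f(t) = 4t⁴ - t³ + 3t² + 3t + 1: f₀=79, f₁=6, f₂=1, f₃=10, f₄=75.
(h/3)·[f₀ + 4f₁ + 2f₂ + 4f₃ + f₄] = 0.333333·(220) = 73.3333.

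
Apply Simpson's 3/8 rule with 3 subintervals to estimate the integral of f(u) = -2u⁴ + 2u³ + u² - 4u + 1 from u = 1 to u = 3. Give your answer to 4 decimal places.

h = (3 − 1)/3 = 0.666667.
Nodes u₀,…,u₃ = 1, 1.666667, 2.333333, 3.
f(u) = -2u⁴ + 2u³ + u² - 4u + 1: f₀=-2, f₁=-9.061728, f₂=-36.765432, f₃=-110.
(3h/8)·[f₀ + 3f₁ + 3f₂ + f₃] = 0.25·(-249.481481) = -62.3704.

-62.3704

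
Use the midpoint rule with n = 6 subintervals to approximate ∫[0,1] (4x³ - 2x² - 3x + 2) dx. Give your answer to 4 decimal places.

0.8241

h = (1 − 0)/6 = 0.166667.
Midpoints m₁,…,m₆ = 0.083333, 0.25, 0.416667, 0.583333, 0.75, 0.916667.
f(m₁)=1.738426, f(m₂)=1.1875, f(m₃)=0.692130, f(m₄)=0.363426, f(m₅)=0.3125, f(m₆)=0.650463.
h·[f(m₁) + f(m₂) + f(m₃) + f(m₄) + f(m₅) + f(m₆)] = 0.166667·(4.944444) = 0.8241.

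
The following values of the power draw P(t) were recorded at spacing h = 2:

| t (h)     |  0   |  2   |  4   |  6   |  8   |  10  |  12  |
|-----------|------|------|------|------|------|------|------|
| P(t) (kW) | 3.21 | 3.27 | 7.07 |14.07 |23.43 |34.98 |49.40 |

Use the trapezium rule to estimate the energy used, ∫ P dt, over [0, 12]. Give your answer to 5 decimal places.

h = 2, n = 6.
(h/2)·[y₀ + 2y₁ + 2y₂ + 2y₃ + 2y₄ + 2y₅ + y₆] = 1·(218.25) = 218.25000.

218.25000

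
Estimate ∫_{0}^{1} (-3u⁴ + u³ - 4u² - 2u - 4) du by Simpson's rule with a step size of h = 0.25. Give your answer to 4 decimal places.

h = (1 − 0)/4 = 0.25.
Nodes u₀,…,u₄ = 0, 0.25, 0.5, 0.75, 1.
f(u) = -3u⁴ + u³ - 4u² - 2u - 4: f₀=-4, f₁=-4.74609375, f₂=-6.0625, f₃=-8.27734375, f₄=-12.
(h/3)·[f₀ + 4f₁ + 2f₂ + 4f₃ + f₄] = 0.083333·(-80.21875) = -6.6849.

-6.6849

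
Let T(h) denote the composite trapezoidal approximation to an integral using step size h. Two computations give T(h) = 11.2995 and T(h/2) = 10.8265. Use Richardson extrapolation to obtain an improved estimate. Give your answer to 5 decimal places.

R = (4·T(h/2) − T(h)) / 3 = (4·10.8265 − 11.2995)/3 = (32.0065)/3 = 10.66883.

10.66883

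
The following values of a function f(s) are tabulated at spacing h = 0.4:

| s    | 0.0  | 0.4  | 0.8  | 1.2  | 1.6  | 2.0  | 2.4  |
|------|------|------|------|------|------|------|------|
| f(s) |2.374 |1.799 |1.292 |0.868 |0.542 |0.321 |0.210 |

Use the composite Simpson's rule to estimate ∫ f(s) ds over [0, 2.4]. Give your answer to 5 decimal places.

2.42720

h = 0.4, n = 6.
(h/3)·[y₀ + 4y₁ + 2y₂ + 4y₃ + 2y₄ + 4y₅ + y₆] = 0.133333·(18.204) = 2.42720.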